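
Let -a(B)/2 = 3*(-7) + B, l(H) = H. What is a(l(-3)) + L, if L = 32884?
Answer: 32932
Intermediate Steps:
a(B) = 42 - 2*B (a(B) = -2*(3*(-7) + B) = -2*(-21 + B) = 42 - 2*B)
a(l(-3)) + L = (42 - 2*(-3)) + 32884 = (42 + 6) + 32884 = 48 + 32884 = 32932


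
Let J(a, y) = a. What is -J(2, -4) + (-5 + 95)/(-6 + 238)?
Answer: -187/116 ≈ -1.6121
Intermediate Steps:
-J(2, -4) + (-5 + 95)/(-6 + 238) = -1*2 + (-5 + 95)/(-6 + 238) = -2 + 90/232 = -2 + 90*(1/232) = -2 + 45/116 = -187/116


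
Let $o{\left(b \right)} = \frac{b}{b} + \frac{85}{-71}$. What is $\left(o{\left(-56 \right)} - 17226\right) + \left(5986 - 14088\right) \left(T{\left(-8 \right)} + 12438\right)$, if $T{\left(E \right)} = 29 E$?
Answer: $- \frac{7022626912}{71} \approx -9.891 \cdot 10^{7}$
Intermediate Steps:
$o{\left(b \right)} = - \frac{14}{71}$ ($o{\left(b \right)} = 1 + 85 \left(- \frac{1}{71}\right) = 1 - \frac{85}{71} = - \frac{14}{71}$)
$\left(o{\left(-56 \right)} - 17226\right) + \left(5986 - 14088\right) \left(T{\left(-8 \right)} + 12438\right) = \left(- \frac{14}{71} - 17226\right) + \left(5986 - 14088\right) \left(29 \left(-8\right) + 12438\right) = - \frac{1223060}{71} - 8102 \left(-232 + 12438\right) = - \frac{1223060}{71} - 98893012 = - \frac{7022626912}{71}$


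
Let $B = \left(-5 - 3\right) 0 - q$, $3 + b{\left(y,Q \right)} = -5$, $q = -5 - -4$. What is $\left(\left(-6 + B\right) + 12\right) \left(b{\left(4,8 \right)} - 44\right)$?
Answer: $-364$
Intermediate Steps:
$q = -1$ ($q = -5 + 4 = -1$)
$b{\left(y,Q \right)} = -8$ ($b{\left(y,Q \right)} = -3 - 5 = -8$)
$B = 1$ ($B = \left(-5 - 3\right) 0 - -1 = \left(-8\right) 0 + 1 = 0 + 1 = 1$)
$\left(\left(-6 + B\right) + 12\right) \left(b{\left(4,8 \right)} - 44\right) = \left(\left(-6 + 1\right) + 12\right) \left(-8 - 44\right) = \left(-5 + 12\right) \left(-52\right) = 7 \left(-52\right) = -364$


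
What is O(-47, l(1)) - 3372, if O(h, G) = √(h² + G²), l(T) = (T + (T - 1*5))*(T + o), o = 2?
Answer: -3372 + √2290 ≈ -3324.1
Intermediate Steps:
l(T) = (-5 + 2*T)*(2 + T) (l(T) = (T + (T - 1*5))*(T + 2) = (T + (T - 5))*(2 + T) = (T + (-5 + T))*(2 + T) = (-5 + 2*T)*(2 + T))
O(h, G) = √(G² + h²)
O(-47, l(1)) - 3372 = √((-10 - 1*1 + 2*1²)² + (-47)²) - 3372 = √((-10 - 1 + 2*1)² + 2209) - 3372 = √((-10 - 1 + 2)² + 2209) - 3372 = √((-9)² + 2209) - 3372 = √(81 + 2209) - 3372 = √2290 - 3372 = -3372 + √2290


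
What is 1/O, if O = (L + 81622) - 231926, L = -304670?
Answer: -1/454974 ≈ -2.1979e-6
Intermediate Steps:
O = -454974 (O = (-304670 + 81622) - 231926 = -223048 - 231926 = -454974)
1/O = 1/(-454974) = -1/454974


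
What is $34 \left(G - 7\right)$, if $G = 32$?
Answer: $850$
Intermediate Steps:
$34 \left(G - 7\right) = 34 \left(32 - 7\right) = 34 \cdot 25 = 850$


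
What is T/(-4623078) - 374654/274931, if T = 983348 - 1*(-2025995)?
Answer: -2559416345345/1271027457618 ≈ -2.0137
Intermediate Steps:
T = 3009343 (T = 983348 + 2025995 = 3009343)
T/(-4623078) - 374654/274931 = 3009343/(-4623078) - 374654/274931 = 3009343*(-1/4623078) - 374654*1/274931 = -3009343/4623078 - 374654/274931 = -2559416345345/1271027457618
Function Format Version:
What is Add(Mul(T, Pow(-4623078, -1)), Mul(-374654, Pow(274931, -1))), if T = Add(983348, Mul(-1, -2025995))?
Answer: Rational(-2559416345345, 1271027457618) ≈ -2.0137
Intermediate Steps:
T = 3009343 (T = Add(983348, 2025995) = 3009343)
Add(Mul(T, Pow(-4623078, -1)), Mul(-374654, Pow(274931, -1))) = Add(Mul(3009343, Pow(-4623078, -1)), Mul(-374654, Pow(274931, -1))) = Add(Mul(3009343, Rational(-1, 4623078)), Mul(-374654, Rational(1, 274931))) = Add(Rational(-3009343, 4623078), Rational(-374654, 274931)) = Rational(-2559416345345, 1271027457618)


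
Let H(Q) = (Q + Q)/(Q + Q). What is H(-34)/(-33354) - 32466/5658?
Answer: -180479437/31452822 ≈ -5.7381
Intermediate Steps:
H(Q) = 1 (H(Q) = (2*Q)/((2*Q)) = (2*Q)*(1/(2*Q)) = 1)
H(-34)/(-33354) - 32466/5658 = 1/(-33354) - 32466/5658 = 1*(-1/33354) - 32466*1/5658 = -1/33354 - 5411/943 = -180479437/31452822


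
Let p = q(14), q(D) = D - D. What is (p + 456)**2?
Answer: 207936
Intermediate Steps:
q(D) = 0
p = 0
(p + 456)**2 = (0 + 456)**2 = 456**2 = 207936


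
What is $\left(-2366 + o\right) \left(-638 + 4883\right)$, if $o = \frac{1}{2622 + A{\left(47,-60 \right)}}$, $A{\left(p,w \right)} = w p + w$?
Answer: $- \frac{863757035}{86} \approx -1.0044 \cdot 10^{7}$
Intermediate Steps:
$A{\left(p,w \right)} = w + p w$ ($A{\left(p,w \right)} = p w + w = w + p w$)
$o = - \frac{1}{258}$ ($o = \frac{1}{2622 - 60 \left(1 + 47\right)} = \frac{1}{2622 - 2880} = \frac{1}{-258} = - \frac{1}{258} \approx -0.003876$)
$\left(-2366 + o\right) \left(-638 + 4883\right) = \left(-2366 - \frac{1}{258}\right) \left(-638 + 4883\right) = \left(- \frac{610429}{258}\right) 4245 = - \frac{863757035}{86}$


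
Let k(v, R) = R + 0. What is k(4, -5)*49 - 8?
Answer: -253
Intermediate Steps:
k(v, R) = R
k(4, -5)*49 - 8 = -5*49 - 8 = -245 - 8 = -253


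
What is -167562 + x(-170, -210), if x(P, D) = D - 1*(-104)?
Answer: -167668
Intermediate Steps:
x(P, D) = 104 + D (x(P, D) = D + 104 = 104 + D)
-167562 + x(-170, -210) = -167562 + (104 - 210) = -167562 - 106 = -167668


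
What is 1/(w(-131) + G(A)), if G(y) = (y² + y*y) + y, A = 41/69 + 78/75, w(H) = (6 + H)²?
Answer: 2975625/46514896922 ≈ 6.3971e-5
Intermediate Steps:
A = 2819/1725 (A = 41*(1/69) + 78*(1/75) = 41/69 + 26/25 = 2819/1725 ≈ 1.6342)
G(y) = y + 2*y² (G(y) = (y² + y²) + y = 2*y² + y = y + 2*y²)
1/(w(-131) + G(A)) = 1/((6 - 131)² + 2819*(1 + 2*(2819/1725))/1725) = 1/((-125)² + 2819*(1 + 5638/1725)/1725) = 1/(15625 + (2819/1725)*(7363/1725)) = 1/(15625 + 20756297/2975625) = 1/(46514896922/2975625) = 2975625/46514896922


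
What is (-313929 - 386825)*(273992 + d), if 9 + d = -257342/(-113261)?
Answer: -21745690145312370/113261 ≈ -1.9200e+11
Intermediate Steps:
d = -762007/113261 (d = -9 - 257342/(-113261) = -9 - 257342*(-1/113261) = -9 + 257342/113261 = -762007/113261 ≈ -6.7279)
(-313929 - 386825)*(273992 + d) = (-313929 - 386825)*(273992 - 762007/113261) = -700754*31031845905/113261 = -21745690145312370/113261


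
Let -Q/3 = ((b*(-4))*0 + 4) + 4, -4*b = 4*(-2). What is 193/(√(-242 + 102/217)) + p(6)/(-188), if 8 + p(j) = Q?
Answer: 8/47 - 193*I*√2843351/26206 ≈ 0.17021 - 12.419*I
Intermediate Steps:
b = 2 (b = -(-2) = -¼*(-8) = 2)
Q = -24 (Q = -3*(((2*(-4))*0 + 4) + 4) = -3*((-8*0 + 4) + 4) = -3*((0 + 4) + 4) = -3*(4 + 4) = -3*8 = -24)
p(j) = -32 (p(j) = -8 - 24 = -32)
193/(√(-242 + 102/217)) + p(6)/(-188) = 193/(√(-242 + 102/217)) - 32/(-188) = 193/(√(-242 + 102*(1/217))) - 32*(-1/188) = 193/(√(-242 + 102/217)) + 8/47 = 193/(√(-52412/217)) + 8/47 = 193/((2*I*√2843351/217)) + 8/47 = 193*(-I*√2843351/26206) + 8/47 = -193*I*√2843351/26206 + 8/47 = 8/47 - 193*I*√2843351/26206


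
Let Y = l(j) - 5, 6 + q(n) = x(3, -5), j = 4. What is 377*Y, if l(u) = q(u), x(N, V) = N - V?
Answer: -1131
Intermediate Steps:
q(n) = 2 (q(n) = -6 + (3 - 1*(-5)) = -6 + (3 + 5) = -6 + 8 = 2)
l(u) = 2
Y = -3 (Y = 2 - 5 = -3)
377*Y = 377*(-3) = -1131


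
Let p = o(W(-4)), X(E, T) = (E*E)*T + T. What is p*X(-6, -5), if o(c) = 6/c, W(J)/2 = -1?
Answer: 555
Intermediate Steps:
X(E, T) = T + T*E² (X(E, T) = E²*T + T = T*E² + T = T + T*E²)
W(J) = -2 (W(J) = 2*(-1) = -2)
p = -3 (p = 6/(-2) = 6*(-½) = -3)
p*X(-6, -5) = -(-15)*(1 + (-6)²) = -(-15)*(1 + 36) = -(-15)*37 = -3*(-185) = 555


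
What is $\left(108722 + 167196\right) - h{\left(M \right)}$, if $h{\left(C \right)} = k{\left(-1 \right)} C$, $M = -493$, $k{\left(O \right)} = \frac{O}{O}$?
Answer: $276411$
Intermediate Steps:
$k{\left(O \right)} = 1$
$h{\left(C \right)} = C$ ($h{\left(C \right)} = 1 C = C$)
$\left(108722 + 167196\right) - h{\left(M \right)} = \left(108722 + 167196\right) - -493 = 275918 + 493 = 276411$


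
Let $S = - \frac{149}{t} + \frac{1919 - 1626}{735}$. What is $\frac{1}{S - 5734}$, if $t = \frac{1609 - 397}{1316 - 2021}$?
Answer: $- \frac{296940}{1676799563} \approx -0.00017709$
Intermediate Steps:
$t = - \frac{404}{235}$ ($t = \frac{1212}{-705} = 1212 \left(- \frac{1}{705}\right) = - \frac{404}{235} \approx -1.7191$)
$S = \frac{25854397}{296940}$ ($S = - \frac{149}{- \frac{404}{235}} + \frac{1919 - 1626}{735} = \left(-149\right) \left(- \frac{235}{404}\right) + 293 \cdot \frac{1}{735} = \frac{35015}{404} + \frac{293}{735} = \frac{25854397}{296940} \approx 87.069$)
$\frac{1}{S - 5734} = \frac{1}{\frac{25854397}{296940} - 5734} = \frac{1}{- \frac{1676799563}{296940}} = - \frac{296940}{1676799563}$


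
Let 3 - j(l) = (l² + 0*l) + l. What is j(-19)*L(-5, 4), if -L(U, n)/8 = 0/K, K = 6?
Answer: 0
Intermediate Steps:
j(l) = 3 - l - l² (j(l) = 3 - ((l² + 0*l) + l) = 3 - ((l² + 0) + l) = 3 - (l² + l) = 3 - (l + l²) = 3 + (-l - l²) = 3 - l - l²)
L(U, n) = 0 (L(U, n) = -0/6 = -8*0 = 0)
j(-19)*L(-5, 4) = (3 - 1*(-19) - 1*(-19)²)*0 = (3 + 19 - 1*361)*0 = (3 + 19 - 361)*0 = -339*0 = 0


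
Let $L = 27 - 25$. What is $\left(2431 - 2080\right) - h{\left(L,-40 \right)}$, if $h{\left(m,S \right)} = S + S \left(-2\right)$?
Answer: $311$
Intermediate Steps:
$L = 2$
$h{\left(m,S \right)} = - S$ ($h{\left(m,S \right)} = S - 2 S = - S$)
$\left(2431 - 2080\right) - h{\left(L,-40 \right)} = \left(2431 - 2080\right) - \left(-1\right) \left(-40\right) = \left(2431 - 2080\right) - 40 = 351 - 40 = 311$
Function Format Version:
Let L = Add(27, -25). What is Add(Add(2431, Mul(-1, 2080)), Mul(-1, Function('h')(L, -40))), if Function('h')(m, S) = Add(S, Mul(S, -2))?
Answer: 311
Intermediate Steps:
L = 2
Function('h')(m, S) = Mul(-1, S) (Function('h')(m, S) = Add(S, Mul(-2, S)) = Mul(-1, S))
Add(Add(2431, Mul(-1, 2080)), Mul(-1, Function('h')(L, -40))) = Add(Add(2431, Mul(-1, 2080)), Mul(-1, Mul(-1, -40))) = Add(Add(2431, -2080), Mul(-1, 40)) = Add(351, -40) = 311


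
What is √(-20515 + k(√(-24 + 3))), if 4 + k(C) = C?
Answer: √(-20519 + I*√21) ≈ 0.016 + 143.24*I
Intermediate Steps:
k(C) = -4 + C
√(-20515 + k(√(-24 + 3))) = √(-20515 + (-4 + √(-24 + 3))) = √(-20515 + (-4 + √(-21))) = √(-20515 + (-4 + I*√21)) = √(-20519 + I*√21)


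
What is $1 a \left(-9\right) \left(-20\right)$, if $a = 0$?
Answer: $0$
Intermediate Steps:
$1 a \left(-9\right) \left(-20\right) = 1 \cdot 0 \left(-9\right) \left(-20\right) = 0 \left(-9\right) \left(-20\right) = 0 \left(-20\right) = 0$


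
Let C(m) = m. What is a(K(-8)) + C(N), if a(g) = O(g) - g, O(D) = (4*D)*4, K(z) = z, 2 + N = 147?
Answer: 25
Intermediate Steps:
N = 145 (N = -2 + 147 = 145)
O(D) = 16*D
a(g) = 15*g (a(g) = 16*g - g = 15*g)
a(K(-8)) + C(N) = 15*(-8) + 145 = -120 + 145 = 25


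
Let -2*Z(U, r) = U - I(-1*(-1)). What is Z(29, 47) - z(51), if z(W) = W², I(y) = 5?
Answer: -2613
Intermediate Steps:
Z(U, r) = 5/2 - U/2 (Z(U, r) = -(U - 1*5)/2 = -(U - 5)/2 = -(-5 + U)/2 = 5/2 - U/2)
Z(29, 47) - z(51) = (5/2 - ½*29) - 1*51² = (5/2 - 29/2) - 1*2601 = -12 - 2601 = -2613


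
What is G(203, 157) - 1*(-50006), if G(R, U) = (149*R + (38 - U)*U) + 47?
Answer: 61617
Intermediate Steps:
G(R, U) = 47 + 149*R + U*(38 - U) (G(R, U) = (149*R + U*(38 - U)) + 47 = 47 + 149*R + U*(38 - U))
G(203, 157) - 1*(-50006) = (47 - 1*157² + 38*157 + 149*203) - 1*(-50006) = (47 - 1*24649 + 5966 + 30247) + 50006 = (47 - 24649 + 5966 + 30247) + 50006 = 11611 + 50006 = 61617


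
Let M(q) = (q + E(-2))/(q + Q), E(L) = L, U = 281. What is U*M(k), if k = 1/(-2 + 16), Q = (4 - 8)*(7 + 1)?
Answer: 2529/149 ≈ 16.973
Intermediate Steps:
Q = -32 (Q = -4*8 = -32)
k = 1/14 ≈ 0.071429
M(q) = (-2 + q)/(-32 + q) (M(q) = (q - 2)/(q - 32) = (-2 + q)/(-32 + q))
U*M(k) = 281*((-2 + 1/14)/(-32 + 1/14)) = 281*(-27/14/(-447/14)) = 281*(-14/447*(-27/14)) = 281*(9/149) = 2529/149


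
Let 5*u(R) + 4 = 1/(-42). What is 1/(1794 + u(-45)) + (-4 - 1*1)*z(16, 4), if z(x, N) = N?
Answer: -7531210/376571 ≈ -19.999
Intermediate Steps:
u(R) = -169/210 (u(R) = -⅘ + (⅕)/(-42) = -⅘ + (⅕)*(-1/42) = -⅘ - 1/210 = -169/210)
1/(1794 + u(-45)) + (-4 - 1*1)*z(16, 4) = 1/(1794 - 169/210) + (-4 - 1*1)*4 = 1/(376571/210) + (-4 - 1)*4 = 210/376571 - 5*4 = 210/376571 - 20 = -7531210/376571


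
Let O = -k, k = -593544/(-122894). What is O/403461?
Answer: -98924/8263822689 ≈ -1.1971e-5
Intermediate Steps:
k = 296772/61447 (k = -593544*(-1/122894) = 296772/61447 ≈ 4.8297)
O = -296772/61447 (O = -1*296772/61447 = -296772/61447 ≈ -4.8297)
O/403461 = -296772/61447/403461 = -296772/61447*1/403461 = -98924/8263822689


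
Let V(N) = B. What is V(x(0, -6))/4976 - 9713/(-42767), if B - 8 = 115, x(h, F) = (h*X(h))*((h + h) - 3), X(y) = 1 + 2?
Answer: 53592229/212808592 ≈ 0.25183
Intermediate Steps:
X(y) = 3
x(h, F) = 3*h*(-3 + 2*h) (x(h, F) = (h*3)*((h + h) - 3) = (3*h)*(2*h - 3) = (3*h)*(-3 + 2*h) = 3*h*(-3 + 2*h))
B = 123 (B = 8 + 115 = 123)
V(N) = 123
V(x(0, -6))/4976 - 9713/(-42767) = 123/4976 - 9713/(-42767) = 123*(1/4976) - 9713*(-1/42767) = 123/4976 + 9713/42767 = 53592229/212808592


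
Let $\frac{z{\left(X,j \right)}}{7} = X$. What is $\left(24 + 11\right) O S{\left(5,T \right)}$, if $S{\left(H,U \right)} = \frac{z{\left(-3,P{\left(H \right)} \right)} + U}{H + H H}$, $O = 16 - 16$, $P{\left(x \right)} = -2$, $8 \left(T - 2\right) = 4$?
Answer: $0$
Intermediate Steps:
$T = \frac{5}{2}$ ($T = 2 + \frac{1}{8} \cdot 4 = 2 + \frac{1}{2} = \frac{5}{2} \approx 2.5$)
$z{\left(X,j \right)} = 7 X$
$O = 0$
$S{\left(H,U \right)} = \frac{-21 + U}{H + H^{2}}$ ($S{\left(H,U \right)} = \frac{7 \left(-3\right) + U}{H + H H} = \frac{-21 + U}{H + H^{2}}$)
$\left(24 + 11\right) O S{\left(5,T \right)} = \left(24 + 11\right) 0 \frac{-21 + \frac{5}{2}}{5 \left(1 + 5\right)} = 35 \cdot 0 \cdot \frac{1}{5} \cdot \frac{1}{6} \left(- \frac{37}{2}\right) = 0 \cdot \frac{1}{5} \cdot \frac{1}{6} \left(- \frac{37}{2}\right) = 0 \left(- \frac{37}{60}\right) = 0$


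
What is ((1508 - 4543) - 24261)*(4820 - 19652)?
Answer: 404854272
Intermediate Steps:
((1508 - 4543) - 24261)*(4820 - 19652) = (-3035 - 24261)*(-14832) = -27296*(-14832) = 404854272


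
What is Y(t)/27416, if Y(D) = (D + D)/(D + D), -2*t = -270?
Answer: 1/27416 ≈ 3.6475e-5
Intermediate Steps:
t = 135 (t = -½*(-270) = 135)
Y(D) = 1 (Y(D) = (2*D)/((2*D)) = (2*D)*(1/(2*D)) = 1)
Y(t)/27416 = 1/27416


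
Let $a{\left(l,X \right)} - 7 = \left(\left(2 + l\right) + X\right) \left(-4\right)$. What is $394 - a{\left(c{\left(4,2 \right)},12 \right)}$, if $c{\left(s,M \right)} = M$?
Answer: $451$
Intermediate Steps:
$a{\left(l,X \right)} = -1 - 4 X - 4 l$ ($a{\left(l,X \right)} = 7 + \left(\left(2 + l\right) + X\right) \left(-4\right) = 7 + \left(2 + X + l\right) \left(-4\right) = 7 - \left(8 + 4 X + 4 l\right) = -1 - 4 X - 4 l$)
$394 - a{\left(c{\left(4,2 \right)},12 \right)} = 394 - \left(-1 - 48 - 8\right) = 394 - -57 = 394 + 57 = 451$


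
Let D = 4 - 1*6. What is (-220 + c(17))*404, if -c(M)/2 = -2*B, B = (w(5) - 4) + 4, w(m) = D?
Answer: -92112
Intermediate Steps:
D = -2 (D = 4 - 6 = -2)
w(m) = -2
B = -2 (B = (-2 - 4) + 4 = -6 + 4 = -2)
c(M) = -8 (c(M) = -(-4)*(-2) = -2*4 = -8)
(-220 + c(17))*404 = (-220 - 8)*404 = -228*404 = -92112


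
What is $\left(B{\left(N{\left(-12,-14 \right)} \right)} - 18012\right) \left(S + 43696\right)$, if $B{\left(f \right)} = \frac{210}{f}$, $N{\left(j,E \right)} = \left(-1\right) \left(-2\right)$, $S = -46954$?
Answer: $58341006$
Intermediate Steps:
$N{\left(j,E \right)} = 2$
$\left(B{\left(N{\left(-12,-14 \right)} \right)} - 18012\right) \left(S + 43696\right) = \left(\frac{210}{2} - 18012\right) \left(-46954 + 43696\right) = \left(210 \cdot \frac{1}{2} - 18012\right) \left(-3258\right) = \left(105 - 18012\right) \left(-3258\right) = \left(-17907\right) \left(-3258\right) = 58341006$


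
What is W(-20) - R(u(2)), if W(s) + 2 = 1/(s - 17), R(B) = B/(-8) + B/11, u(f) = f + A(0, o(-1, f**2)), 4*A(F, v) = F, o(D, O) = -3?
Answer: -3189/1628 ≈ -1.9588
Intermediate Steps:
A(F, v) = F/4
u(f) = f (u(f) = f + (1/4)*0 = f + 0 = f)
R(B) = -3*B/88 (R(B) = B*(-1/8) + B*(1/11) = -B/8 + B/11 = -3*B/88)
W(s) = -2 + 1/(-17 + s) (W(s) = -2 + 1/(s - 17) = -2 + 1/(-17 + s))
W(-20) - R(u(2)) = (35 - 2*(-20))/(-17 - 20) - (-3)*2/88 = (35 + 40)/(-37) - 1*(-3/44) = -1/37*75 + 3/44 = -75/37 + 3/44 = -3189/1628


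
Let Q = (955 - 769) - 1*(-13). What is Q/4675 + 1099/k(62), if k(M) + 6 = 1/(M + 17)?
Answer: -36890368/201025 ≈ -183.51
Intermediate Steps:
k(M) = -6 + 1/(17 + M) (k(M) = -6 + 1/(M + 17) = -6 + 1/(17 + M))
Q = 199 (Q = 186 + 13 = 199)
Q/4675 + 1099/k(62) = 199/4675 + 1099/(((-101 - 6*62)/(17 + 62))) = 199*(1/4675) + 1099/(((-101 - 372)/79)) = 199/4675 + 1099/(((1/79)*(-473))) = 199/4675 + 1099/(-473/79) = 199/4675 + 1099*(-79/473) = 199/4675 - 86821/473 = -36890368/201025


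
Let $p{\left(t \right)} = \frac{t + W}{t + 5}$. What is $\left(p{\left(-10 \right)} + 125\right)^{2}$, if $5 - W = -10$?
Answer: $15376$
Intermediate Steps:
$W = 15$ ($W = 5 - -10 = 5 + 10 = 15$)
$p{\left(t \right)} = \frac{15 + t}{5 + t}$ ($p{\left(t \right)} = \frac{t + 15}{t + 5} = \frac{15 + t}{5 + t}$)
$\left(p{\left(-10 \right)} + 125\right)^{2} = \left(\frac{15 - 10}{5 - 10} + 125\right)^{2} = \left(\frac{1}{-5} \cdot 5 + 125\right)^{2} = \left(\left(- \frac{1}{5}\right) 5 + 125\right)^{2} = \left(-1 + 125\right)^{2} = 124^{2} = 15376$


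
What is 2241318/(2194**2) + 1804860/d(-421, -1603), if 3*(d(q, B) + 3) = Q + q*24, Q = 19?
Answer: -6510298337247/12147210446 ≈ -535.95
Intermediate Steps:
d(q, B) = 10/3 + 8*q (d(q, B) = -3 + (19 + q*24)/3 = -3 + (19 + 24*q)/3 = -3 + (19/3 + 8*q) = 10/3 + 8*q)
2241318/(2194**2) + 1804860/d(-421, -1603) = 2241318/(2194**2) + 1804860/(10/3 + 8*(-421)) = 2241318/4813636 + 1804860/(10/3 - 3368) = 2241318*(1/4813636) + 1804860/(-10094/3) = 1120659/2406818 + 1804860*(-3/10094) = 1120659/2406818 - 2707290/5047 = -6510298337247/12147210446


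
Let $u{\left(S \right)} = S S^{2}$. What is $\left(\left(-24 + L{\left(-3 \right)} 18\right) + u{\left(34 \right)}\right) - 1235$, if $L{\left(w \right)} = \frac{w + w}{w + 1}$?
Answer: $38099$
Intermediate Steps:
$L{\left(w \right)} = \frac{2 w}{1 + w}$
$u{\left(S \right)} = S^{3}$
$\left(\left(-24 + L{\left(-3 \right)} 18\right) + u{\left(34 \right)}\right) - 1235 = \left(\left(-24 + 2 \left(-3\right) \frac{1}{1 - 3} \cdot 18\right) + 34^{3}\right) - 1235 = \left(\left(-24 + 2 \left(-3\right) \frac{1}{-2} \cdot 18\right) + 39304\right) - 1235 = \left(\left(-24 + 2 \left(-3\right) \left(- \frac{1}{2}\right) 18\right) + 39304\right) - 1235 = \left(\left(-24 + 3 \cdot 18\right) + 39304\right) - 1235 = \left(\left(-24 + 54\right) + 39304\right) - 1235 = \left(30 + 39304\right) - 1235 = 39334 - 1235 = 38099$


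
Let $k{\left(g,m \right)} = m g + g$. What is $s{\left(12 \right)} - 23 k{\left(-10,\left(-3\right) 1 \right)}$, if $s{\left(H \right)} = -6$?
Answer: $-466$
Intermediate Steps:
$k{\left(g,m \right)} = g + g m$ ($k{\left(g,m \right)} = g m + g = g + g m$)
$s{\left(12 \right)} - 23 k{\left(-10,\left(-3\right) 1 \right)} = -6 - 23 \left(- 10 \left(1 - 3\right)\right) = -6 - 23 \left(\left(-10\right) \left(-2\right)\right) = -6 - 460 = -466$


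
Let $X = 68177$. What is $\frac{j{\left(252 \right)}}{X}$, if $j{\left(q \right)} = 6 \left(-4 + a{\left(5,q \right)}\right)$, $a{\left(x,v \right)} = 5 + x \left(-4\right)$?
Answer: $- \frac{114}{68177} \approx -0.0016721$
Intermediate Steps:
$a{\left(x,v \right)} = 5 - 4 x$
$j{\left(q \right)} = -114$ ($j{\left(q \right)} = 6 \left(-4 + \left(5 - 20\right)\right) = 6 \left(-4 - 15\right) = 6 \left(-19\right) = -114$)
$\frac{j{\left(252 \right)}}{X} = - \frac{114}{68177}$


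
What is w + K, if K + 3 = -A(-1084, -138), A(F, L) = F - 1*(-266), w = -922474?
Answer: -921659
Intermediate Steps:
A(F, L) = 266 + F (A(F, L) = F + 266 = 266 + F)
K = 815 (K = -3 - (266 - 1084) = -3 - 1*(-818) = -3 + 818 = 815)
w + K = -922474 + 815 = -921659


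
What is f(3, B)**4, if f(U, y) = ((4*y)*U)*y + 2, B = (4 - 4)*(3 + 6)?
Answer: 16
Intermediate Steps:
B = 0 (B = 0*9 = 0)
f(U, y) = 2 + 4*U*y**2 (f(U, y) = (4*U*y)*y + 2 = 4*U*y**2 + 2 = 2 + 4*U*y**2)
f(3, B)**4 = (2 + 4*3*0**2)**4 = (2 + 4*3*0)**4 = (2 + 0)**4 = 2**4 = 16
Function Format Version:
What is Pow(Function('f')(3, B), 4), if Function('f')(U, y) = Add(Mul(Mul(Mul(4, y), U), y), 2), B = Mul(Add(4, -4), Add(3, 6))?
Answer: 16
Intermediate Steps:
B = 0 (B = Mul(0, 9) = 0)
Function('f')(U, y) = Add(2, Mul(4, U, Pow(y, 2))) (Function('f')(U, y) = Add(Mul(Mul(4, U, y), y), 2) = Add(Mul(4, U, Pow(y, 2)), 2) = Add(2, Mul(4, U, Pow(y, 2))))
Pow(Function('f')(3, B), 4) = Pow(Add(2, Mul(4, 3, Pow(0, 2))), 4) = Pow(Add(2, Mul(4, 3, 0)), 4) = Pow(Add(2, 0), 4) = Pow(2, 4) = 16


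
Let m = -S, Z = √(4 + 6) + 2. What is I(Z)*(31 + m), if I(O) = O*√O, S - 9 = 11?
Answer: 11*(2 + √10)^(3/2) ≈ 129.02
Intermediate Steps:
S = 20 (S = 9 + 11 = 20)
Z = 2 + √10 (Z = √10 + 2 = 2 + √10 ≈ 5.1623)
I(O) = O^(3/2)
m = -20 (m = -1*20 = -20)
I(Z)*(31 + m) = (2 + √10)^(3/2)*(31 - 20) = (2 + √10)^(3/2)*11 = 11*(2 + √10)^(3/2)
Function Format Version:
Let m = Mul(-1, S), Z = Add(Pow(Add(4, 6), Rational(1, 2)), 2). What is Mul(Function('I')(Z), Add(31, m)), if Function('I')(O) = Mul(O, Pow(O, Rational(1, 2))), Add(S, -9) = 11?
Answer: Mul(11, Pow(Add(2, Pow(10, Rational(1, 2))), Rational(3, 2))) ≈ 129.02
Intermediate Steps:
S = 20 (S = Add(9, 11) = 20)
Z = Add(2, Pow(10, Rational(1, 2))) (Z = Add(Pow(10, Rational(1, 2)), 2) = Add(2, Pow(10, Rational(1, 2))) ≈ 5.1623)
Function('I')(O) = Pow(O, Rational(3, 2))
m = -20 (m = Mul(-1, 20) = -20)
Mul(Function('I')(Z), Add(31, m)) = Mul(Pow(Add(2, Pow(10, Rational(1, 2))), Rational(3, 2)), Add(31, -20)) = Mul(Pow(Add(2, Pow(10, Rational(1, 2))), Rational(3, 2)), 11) = Mul(11, Pow(Add(2, Pow(10, Rational(1, 2))), Rational(3, 2)))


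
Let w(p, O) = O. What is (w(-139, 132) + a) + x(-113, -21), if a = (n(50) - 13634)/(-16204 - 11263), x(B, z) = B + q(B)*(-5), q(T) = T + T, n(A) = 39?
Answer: 31573178/27467 ≈ 1149.5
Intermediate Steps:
q(T) = 2*T
x(B, z) = -9*B (x(B, z) = B + (2*B)*(-5) = B - 10*B = -9*B)
a = 13595/27467 (a = (39 - 13634)/(-16204 - 11263) = -13595/(-27467) = -13595*(-1/27467) = 13595/27467 ≈ 0.49496)
(w(-139, 132) + a) + x(-113, -21) = (132 + 13595/27467) - 9*(-113) = 3639239/27467 + 1017 = 31573178/27467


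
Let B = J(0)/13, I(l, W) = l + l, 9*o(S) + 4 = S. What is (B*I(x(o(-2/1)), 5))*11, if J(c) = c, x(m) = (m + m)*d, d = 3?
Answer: 0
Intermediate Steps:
o(S) = -4/9 + S/9
x(m) = 6*m (x(m) = (m + m)*3 = (2*m)*3 = 6*m)
I(l, W) = 2*l
B = 0 (B = 0/13 = 0*(1/13) = 0)
(B*I(x(o(-2/1)), 5))*11 = (0*(2*(6*(-4/9 + (-2/1)/9))))*11 = (0*(2*(6*(-4/9 + (-2*1)/9))))*11 = (0*(2*(6*(-4/9 + (⅑)*(-2)))))*11 = (0*(2*(6*(-4/9 - 2/9))))*11 = (0*(2*(6*(-⅔))))*11 = (0*(2*(-4)))*11 = (0*(-8))*11 = 0*11 = 0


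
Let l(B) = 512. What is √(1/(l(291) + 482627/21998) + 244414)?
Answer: 2*√936643268954763470/3915201 ≈ 494.38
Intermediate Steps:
√(1/(l(291) + 482627/21998) + 244414) = √(1/(512 + 482627/21998) + 244414) = √(1/(11745603/21998) + 244414) = √(21998/11745603 + 244414) = √(2870789833640/11745603) = 2*√936643268954763470/3915201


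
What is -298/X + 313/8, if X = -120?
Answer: 4993/120 ≈ 41.608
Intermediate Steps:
-298/X + 313/8 = -298/(-120) + 313/8 = -298*(-1/120) + 313*(1/8) = 149/60 + 313/8 = 4993/120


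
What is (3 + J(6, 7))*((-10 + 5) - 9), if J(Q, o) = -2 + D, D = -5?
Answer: 56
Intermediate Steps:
J(Q, o) = -7 (J(Q, o) = -2 - 5 = -7)
(3 + J(6, 7))*((-10 + 5) - 9) = (3 - 7)*((-10 + 5) - 9) = -4*(-5 - 9) = -4*(-14) = 56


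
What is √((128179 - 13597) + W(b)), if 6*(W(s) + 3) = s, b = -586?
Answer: 2*√257583/3 ≈ 338.35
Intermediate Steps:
W(s) = -3 + s/6
√((128179 - 13597) + W(b)) = √((128179 - 13597) + (-3 + (⅙)*(-586))) = √(114582 + (-3 - 293/3)) = √(114582 - 302/3) = √(343444/3) = 2*√257583/3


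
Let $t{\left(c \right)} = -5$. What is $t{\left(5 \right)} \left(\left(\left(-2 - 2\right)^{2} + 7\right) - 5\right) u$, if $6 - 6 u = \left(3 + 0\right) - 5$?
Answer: $-120$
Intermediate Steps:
$u = \frac{4}{3}$ ($u = 1 - \frac{\left(3 + 0\right) - 5}{6} = 1 - \frac{3 - 5}{6} = 1 - - \frac{1}{3} = 1 + \frac{1}{3} = \frac{4}{3} \approx 1.3333$)
$t{\left(5 \right)} \left(\left(\left(-2 - 2\right)^{2} + 7\right) - 5\right) u = - 5 \left(\left(\left(-2 - 2\right)^{2} + 7\right) - 5\right) \frac{4}{3} = - 5 \left(\left(\left(-4\right)^{2} + 7\right) - 5\right) \frac{4}{3} = - 5 \left(\left(16 + 7\right) - 5\right) \frac{4}{3} = - 5 \left(23 - 5\right) \frac{4}{3} = \left(-5\right) 18 \cdot \frac{4}{3} = \left(-90\right) \frac{4}{3} = -120$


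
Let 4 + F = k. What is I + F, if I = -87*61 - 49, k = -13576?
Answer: -18936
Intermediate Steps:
F = -13580 (F = -4 - 13576 = -13580)
I = -5356 (I = -5307 - 49 = -5356)
I + F = -5356 - 13580 = -18936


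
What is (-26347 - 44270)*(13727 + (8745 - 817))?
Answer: -1529211135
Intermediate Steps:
(-26347 - 44270)*(13727 + (8745 - 817)) = -70617*(13727 + 7928) = -70617*21655 = -1529211135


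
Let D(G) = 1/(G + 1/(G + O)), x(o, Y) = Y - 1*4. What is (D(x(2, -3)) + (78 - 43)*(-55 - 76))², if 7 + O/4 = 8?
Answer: 10175362129/484 ≈ 2.1023e+7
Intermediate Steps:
O = 4 (O = -28 + 4*8 = -28 + 32 = 4)
x(o, Y) = -4 + Y (x(o, Y) = Y - 4 = -4 + Y)
D(G) = 1/(G + 1/(4 + G)) (D(G) = 1/(G + 1/(G + 4)) = 1/(G + 1/(4 + G)))
(D(x(2, -3)) + (78 - 43)*(-55 - 76))² = ((4 + (-4 - 3))/(1 + (-4 - 3)² + 4*(-4 - 3)) + (78 - 43)*(-55 - 76))² = ((4 - 7)/(1 + (-7)² + 4*(-7)) + 35*(-131))² = (-3/(1 + 49 - 28) - 4585)² = (-3/22 - 4585)² = (-100873/22)² = 10175362129/484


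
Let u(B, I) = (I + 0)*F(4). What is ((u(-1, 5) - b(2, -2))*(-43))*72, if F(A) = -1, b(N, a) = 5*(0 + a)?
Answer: -15480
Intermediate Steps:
b(N, a) = 5*a
u(B, I) = -I (u(B, I) = (I + 0)*(-1) = I*(-1) = -I)
((u(-1, 5) - b(2, -2))*(-43))*72 = ((-1*5 - 5*(-2))*(-43))*72 = ((-5 - 1*(-10))*(-43))*72 = ((-5 + 10)*(-43))*72 = (5*(-43))*72 = -215*72 = -15480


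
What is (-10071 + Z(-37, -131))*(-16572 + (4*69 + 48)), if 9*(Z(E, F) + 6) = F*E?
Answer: 464941936/3 ≈ 1.5498e+8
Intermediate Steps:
Z(E, F) = -6 + E*F/9 (Z(E, F) = -6 + (F*E)/9 = -6 + (E*F)/9 = -6 + E*F/9)
(-10071 + Z(-37, -131))*(-16572 + (4*69 + 48)) = (-10071 + (-6 + (⅑)*(-37)*(-131)))*(-16572 + (4*69 + 48)) = (-10071 + (-6 + 4847/9))*(-16572 + (276 + 48)) = (-10071 + 4793/9)*(-16572 + 324) = -85846/9*(-16248) = 464941936/3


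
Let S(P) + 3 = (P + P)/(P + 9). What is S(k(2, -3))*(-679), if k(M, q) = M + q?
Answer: 8827/4 ≈ 2206.8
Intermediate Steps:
S(P) = -3 + 2*P/(9 + P) (S(P) = -3 + (P + P)/(P + 9) = -3 + (2*P)/(9 + P) = -3 + 2*P/(9 + P))
S(k(2, -3))*(-679) = ((-27 - (2 - 3))/(9 + (2 - 3)))*(-679) = ((-27 - 1*(-1))/(9 - 1))*(-679) = ((-27 + 1)/8)*(-679) = ((⅛)*(-26))*(-679) = -13/4*(-679) = 8827/4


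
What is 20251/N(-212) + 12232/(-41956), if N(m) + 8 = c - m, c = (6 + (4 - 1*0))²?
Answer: 211483107/3188656 ≈ 66.324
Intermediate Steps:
c = 100 (c = (6 + (4 + 0))² = (6 + 4)² = 10² = 100)
N(m) = 92 - m (N(m) = -8 + (100 - m) = 92 - m)
20251/N(-212) + 12232/(-41956) = 20251/(92 - 1*(-212)) + 12232/(-41956) = 20251/(92 + 212) + 12232*(-1/41956) = 20251/304 - 3058/10489 = 211483107/3188656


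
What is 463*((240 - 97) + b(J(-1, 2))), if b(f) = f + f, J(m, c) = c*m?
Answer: 64357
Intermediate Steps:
b(f) = 2*f
463*((240 - 97) + b(J(-1, 2))) = 463*((240 - 97) + 2*(2*(-1))) = 463*(143 + 2*(-2)) = 463*(143 - 4) = 463*139 = 64357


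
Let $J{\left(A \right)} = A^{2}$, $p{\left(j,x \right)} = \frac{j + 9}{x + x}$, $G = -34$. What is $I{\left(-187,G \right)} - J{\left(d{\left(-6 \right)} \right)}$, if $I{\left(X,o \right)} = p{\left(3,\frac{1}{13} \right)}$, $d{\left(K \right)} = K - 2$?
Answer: $14$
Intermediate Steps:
$d{\left(K \right)} = -2 + K$ ($d{\left(K \right)} = K - 2 = -2 + K$)
$p{\left(j,x \right)} = \frac{9 + j}{2 x}$
$I{\left(X,o \right)} = 78$ ($I{\left(X,o \right)} = \frac{9 + 3}{2 \cdot \frac{1}{13}} = \frac{1}{2} \frac{1}{\frac{1}{13}} \cdot 12 = \frac{1}{2} \cdot 13 \cdot 12 = 78$)
$I{\left(-187,G \right)} - J{\left(d{\left(-6 \right)} \right)} = 78 - \left(-2 - 6\right)^{2} = 78 - \left(-8\right)^{2} = 78 - 64 = 14$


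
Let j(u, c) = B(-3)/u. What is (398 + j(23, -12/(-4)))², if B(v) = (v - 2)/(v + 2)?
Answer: 83887281/529 ≈ 1.5858e+5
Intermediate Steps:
B(v) = (-2 + v)/(2 + v)
j(u, c) = 5/u (j(u, c) = ((-2 - 3)/(2 - 3))/u = (-5/(-1))/u = (-1*(-5))/u = 5/u)
(398 + j(23, -12/(-4)))² = (398 + 5/23)² = (9159/23)² = 83887281/529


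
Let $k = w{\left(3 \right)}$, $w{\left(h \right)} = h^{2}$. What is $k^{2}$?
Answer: $81$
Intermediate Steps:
$k = 9$ ($k = 3^{2} = 9$)
$k^{2} = 9^{2} = 81$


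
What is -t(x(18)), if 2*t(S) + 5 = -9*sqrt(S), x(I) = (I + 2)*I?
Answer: 5/2 + 27*sqrt(10) ≈ 87.881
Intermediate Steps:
x(I) = I*(2 + I) (x(I) = (2 + I)*I = I*(2 + I))
t(S) = -5/2 - 9*sqrt(S)/2 (t(S) = -5/2 + (-9*sqrt(S))/2 = -5/2 - 9*sqrt(S)/2)
-t(x(18)) = -(-5/2 - 9*3*sqrt(2)*sqrt(2 + 18)/2) = -(-5/2 - 9*6*sqrt(10)/2) = -(-5/2 - 27*sqrt(10)) = 5/2 + 27*sqrt(10)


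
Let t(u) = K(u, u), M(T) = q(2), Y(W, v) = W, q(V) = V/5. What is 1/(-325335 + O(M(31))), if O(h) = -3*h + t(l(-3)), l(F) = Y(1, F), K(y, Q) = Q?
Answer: -5/1626676 ≈ -3.0738e-6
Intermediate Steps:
q(V) = V/5 (q(V) = V*(⅕) = V/5)
l(F) = 1
M(T) = ⅖ (M(T) = (⅕)*2 = ⅖)
t(u) = u
O(h) = 1 - 3*h (O(h) = -3*h + 1 = 1 - 3*h)
1/(-325335 + O(M(31))) = 1/(-325335 + (1 - 3*⅖)) = 1/(-325335 + (1 - 6/5)) = 1/(-325335 - ⅕) = 1/(-1626676/5) = -5/1626676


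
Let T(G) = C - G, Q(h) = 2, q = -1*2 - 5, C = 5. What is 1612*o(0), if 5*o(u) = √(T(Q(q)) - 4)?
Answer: 1612*I/5 ≈ 322.4*I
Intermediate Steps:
q = -7 (q = -2 - 5 = -7)
T(G) = 5 - G
o(u) = I/5 (o(u) = √((5 - 1*2) - 4)/5 = √((5 - 2) - 4)/5 = √(3 - 4)/5 = √(-1)/5 = I/5)
1612*o(0) = 1612*(I/5) = 1612*I/5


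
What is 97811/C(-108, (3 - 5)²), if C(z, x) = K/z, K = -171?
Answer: 1173732/19 ≈ 61775.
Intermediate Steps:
C(z, x) = -171/z
97811/C(-108, (3 - 5)²) = 97811/((-171/(-108))) = 97811/((-171*(-1/108))) = 97811/(19/12) = 97811*(12/19) = 1173732/19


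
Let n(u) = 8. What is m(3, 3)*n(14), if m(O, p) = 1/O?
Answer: 8/3 ≈ 2.6667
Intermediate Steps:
m(O, p) = 1/O
m(3, 3)*n(14) = 8/3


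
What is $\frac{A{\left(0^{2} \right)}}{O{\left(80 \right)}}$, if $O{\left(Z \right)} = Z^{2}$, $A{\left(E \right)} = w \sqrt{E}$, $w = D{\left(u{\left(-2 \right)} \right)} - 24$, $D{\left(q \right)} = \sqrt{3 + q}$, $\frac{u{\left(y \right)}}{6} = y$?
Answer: $0$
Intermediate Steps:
$u{\left(y \right)} = 6 y$
$w = -24 + 3 i$ ($w = \sqrt{3 + 6 \left(-2\right)} - 24 = \sqrt{3 - 12} - 24 = \sqrt{-9} - 24 = 3 i - 24 = -24 + 3 i \approx -24.0 + 3.0 i$)
$A{\left(E \right)} = \sqrt{E} \left(-24 + 3 i\right)$ ($A{\left(E \right)} = \left(-24 + 3 i\right) \sqrt{E} = \sqrt{E} \left(-24 + 3 i\right)$)
$\frac{A{\left(0^{2} \right)}}{O{\left(80 \right)}} = \frac{3 \sqrt{0^{2}} \left(-8 + i\right)}{80^{2}} = \frac{3 \sqrt{0} \left(-8 + i\right)}{6400} = 3 \cdot 0 \left(-8 + i\right) \frac{1}{6400} = 0 \cdot \frac{1}{6400} = 0$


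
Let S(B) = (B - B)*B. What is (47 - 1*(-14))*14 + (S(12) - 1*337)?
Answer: 517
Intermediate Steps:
S(B) = 0 (S(B) = 0*B = 0)
(47 - 1*(-14))*14 + (S(12) - 1*337) = (47 - 1*(-14))*14 + (0 - 1*337) = (47 + 14)*14 + (0 - 337) = 61*14 - 337 = 854 - 337 = 517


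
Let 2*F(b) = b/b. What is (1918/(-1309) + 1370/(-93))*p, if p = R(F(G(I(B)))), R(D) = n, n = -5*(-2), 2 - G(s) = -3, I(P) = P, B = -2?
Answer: -2816720/17391 ≈ -161.96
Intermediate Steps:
G(s) = 5 (G(s) = 2 - 1*(-3) = 2 + 3 = 5)
F(b) = 1/2 (F(b) = (b/b)/2 = (1/2)*1 = 1/2)
n = 10
R(D) = 10
p = 10
(1918/(-1309) + 1370/(-93))*p = (1918/(-1309) + 1370/(-93))*10 = (1918*(-1/1309) + 1370*(-1/93))*10 = (-274/187 - 1370/93)*10 = -281672/17391*10 = -2816720/17391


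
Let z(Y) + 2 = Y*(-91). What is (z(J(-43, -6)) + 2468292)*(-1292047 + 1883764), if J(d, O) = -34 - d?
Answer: 1460044537707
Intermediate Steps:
z(Y) = -2 - 91*Y (z(Y) = -2 + Y*(-91) = -2 - 91*Y)
(z(J(-43, -6)) + 2468292)*(-1292047 + 1883764) = ((-2 - 91*(-34 - 1*(-43))) + 2468292)*(-1292047 + 1883764) = ((-2 - 91*(-34 + 43)) + 2468292)*591717 = ((-2 - 91*9) + 2468292)*591717 = ((-2 - 819) + 2468292)*591717 = (-821 + 2468292)*591717 = 2467471*591717 = 1460044537707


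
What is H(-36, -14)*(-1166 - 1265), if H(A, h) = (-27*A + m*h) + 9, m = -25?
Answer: -3235661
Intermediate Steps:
H(A, h) = 9 - 27*A - 25*h (H(A, h) = (-27*A - 25*h) + 9 = 9 - 27*A - 25*h)
H(-36, -14)*(-1166 - 1265) = (9 - 27*(-36) - 25*(-14))*(-1166 - 1265) = (9 + 972 + 350)*(-2431) = 1331*(-2431) = -3235661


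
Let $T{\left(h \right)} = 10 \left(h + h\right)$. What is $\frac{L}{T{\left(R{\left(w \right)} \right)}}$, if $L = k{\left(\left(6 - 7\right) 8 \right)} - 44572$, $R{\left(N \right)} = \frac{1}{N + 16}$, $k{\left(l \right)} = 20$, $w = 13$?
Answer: $- \frac{323002}{5} \approx -64600.0$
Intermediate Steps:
$R{\left(N \right)} = \frac{1}{16 + N}$
$T{\left(h \right)} = 20 h$ ($T{\left(h \right)} = 10 \cdot 2 h = 20 h$)
$L = -44552$ ($L = 20 - 44572 = -44552$)
$\frac{L}{T{\left(R{\left(w \right)} \right)}} = - \frac{44552}{20 \frac{1}{16 + 13}} = - \frac{44552}{20 \cdot \frac{1}{29}} = - \frac{44552}{\frac{20}{29}} = \left(-44552\right) \frac{29}{20} = - \frac{323002}{5}$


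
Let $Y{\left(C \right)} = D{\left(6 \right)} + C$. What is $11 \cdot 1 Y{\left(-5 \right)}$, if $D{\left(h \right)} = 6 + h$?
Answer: $77$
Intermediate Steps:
$Y{\left(C \right)} = 12 + C$ ($Y{\left(C \right)} = \left(6 + 6\right) + C = 12 + C$)
$11 \cdot 1 Y{\left(-5 \right)} = 11 \cdot 1 \left(12 - 5\right) = 11 \cdot 7 = 77$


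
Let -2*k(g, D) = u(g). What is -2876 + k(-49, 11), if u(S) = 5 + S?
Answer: -2854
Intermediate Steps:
k(g, D) = -5/2 - g/2 (k(g, D) = -(5 + g)/2 = -5/2 - g/2)
-2876 + k(-49, 11) = -2876 + (-5/2 - 1/2*(-49)) = -2876 + (-5/2 + 49/2) = -2876 + 22 = -2854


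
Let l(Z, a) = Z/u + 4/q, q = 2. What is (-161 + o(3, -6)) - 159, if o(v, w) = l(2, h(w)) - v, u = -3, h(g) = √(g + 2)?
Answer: -965/3 ≈ -321.67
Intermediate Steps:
h(g) = √(2 + g)
l(Z, a) = 2 - Z/3 (l(Z, a) = Z/(-3) + 4/2 = Z*(-⅓) + 4*(½) = -Z/3 + 2 = 2 - Z/3)
o(v, w) = 4/3 - v (o(v, w) = (2 - ⅓*2) - v = (2 - ⅔) - v = 4/3 - v)
(-161 + o(3, -6)) - 159 = (-161 + (4/3 - 1*3)) - 159 = (-161 + (4/3 - 3)) - 159 = (-161 - 5/3) - 159 = -488/3 - 159 = -965/3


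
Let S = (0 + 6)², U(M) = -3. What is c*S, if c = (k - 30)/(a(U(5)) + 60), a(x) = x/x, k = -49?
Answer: -2844/61 ≈ -46.623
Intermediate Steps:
a(x) = 1
c = -79/61 (c = (-49 - 30)/(1 + 60) = -79/61 ≈ -1.2951)
S = 36 (S = 6² = 36)
c*S = -79/61*36 = -2844/61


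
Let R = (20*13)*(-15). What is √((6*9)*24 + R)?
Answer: 2*I*√651 ≈ 51.029*I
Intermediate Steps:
R = -3900 (R = 260*(-15) = -3900)
√((6*9)*24 + R) = √((6*9)*24 - 3900) = √(54*24 - 3900) = √(1296 - 3900) = √(-2604) = 2*I*√651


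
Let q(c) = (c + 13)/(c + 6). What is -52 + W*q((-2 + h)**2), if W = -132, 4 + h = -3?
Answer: -5644/29 ≈ -194.62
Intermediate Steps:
h = -7 (h = -4 - 3 = -7)
q(c) = (13 + c)/(6 + c)
-52 + W*q((-2 + h)**2) = -52 - 132*(13 + (-2 - 7)**2)/(6 + (-2 - 7)**2) = -52 - 132*(13 + (-9)**2)/(6 + (-9)**2) = -52 - 132*(13 + 81)/(6 + 81) = -52 - 132*94/87 = -52 - 4136/29 = -5644/29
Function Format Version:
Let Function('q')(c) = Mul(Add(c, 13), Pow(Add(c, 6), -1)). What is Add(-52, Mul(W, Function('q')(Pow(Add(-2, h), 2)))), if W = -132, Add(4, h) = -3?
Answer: Rational(-5644, 29) ≈ -194.62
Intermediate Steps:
h = -7 (h = Add(-4, -3) = -7)
Function('q')(c) = Mul(Pow(Add(6, c), -1), Add(13, c)) (Function('q')(c) = Mul(Add(13, c), Pow(Add(6, c), -1)) = Mul(Pow(Add(6, c), -1), Add(13, c)))
Add(-52, Mul(W, Function('q')(Pow(Add(-2, h), 2)))) = Add(-52, Mul(-132, Mul(Pow(Add(6, Pow(Add(-2, -7), 2)), -1), Add(13, Pow(Add(-2, -7), 2))))) = Add(-52, Mul(-132, Mul(Pow(Add(6, Pow(-9, 2)), -1), Add(13, Pow(-9, 2))))) = Add(-52, Mul(-132, Mul(Pow(Add(6, 81), -1), Add(13, 81)))) = Add(-52, Mul(-132, Mul(Pow(87, -1), 94))) = Add(-52, Mul(-132, Mul(Rational(1, 87), 94))) = Add(-52, Mul(-132, Rational(94, 87))) = Add(-52, Rational(-4136, 29)) = Rational(-5644, 29)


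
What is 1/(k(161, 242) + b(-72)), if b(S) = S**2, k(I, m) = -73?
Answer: 1/5111 ≈ 0.00019566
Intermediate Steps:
1/(k(161, 242) + b(-72)) = 1/(-73 + (-72)**2) = 1/(-73 + 5184) = 1/5111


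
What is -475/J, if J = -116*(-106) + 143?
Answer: -475/12439 ≈ -0.038186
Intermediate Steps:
J = 12439 (J = 12296 + 143 = 12439)
-475/J = -475/12439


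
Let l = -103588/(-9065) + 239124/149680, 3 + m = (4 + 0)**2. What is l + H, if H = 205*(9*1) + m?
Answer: 25386985245/13568492 ≈ 1871.0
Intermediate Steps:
m = 13 (m = -3 + (4 + 0)**2 = -3 + 4**2 = -3 + 16 = 13)
l = 176727109/13568492 (l = -103588*(-1/9065) + 239124*(1/149680) = 103588/9065 + 59781/37420 = 176727109/13568492 ≈ 13.025)
H = 1858 (H = 205*(9*1) + 13 = 205*9 + 13 = 1845 + 13 = 1858)
l + H = 176727109/13568492 + 1858 = 25386985245/13568492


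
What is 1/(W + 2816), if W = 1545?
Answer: 1/4361 ≈ 0.00022931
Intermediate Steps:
1/(W + 2816) = 1/(1545 + 2816) = 1/4361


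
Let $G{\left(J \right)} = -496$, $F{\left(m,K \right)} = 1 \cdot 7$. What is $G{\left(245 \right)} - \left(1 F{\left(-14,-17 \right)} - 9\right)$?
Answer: $-494$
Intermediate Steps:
$F{\left(m,K \right)} = 7$
$G{\left(245 \right)} - \left(1 F{\left(-14,-17 \right)} - 9\right) = -496 - \left(1 \cdot 7 - 9\right) = -496 - \left(7 - 9\right) = -496 - -2 = -496 + 2 = -494$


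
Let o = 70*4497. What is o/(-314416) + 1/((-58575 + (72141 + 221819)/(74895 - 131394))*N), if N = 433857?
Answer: -75336930067666450189/75247422736505364520 ≈ -1.0012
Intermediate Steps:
o = 314790
o/(-314416) + 1/((-58575 + (72141 + 221819)/(74895 - 131394))*N) = 314790/(-314416) + 1/(-58575 + (72141 + 221819)/(74895 - 131394)*433857) = 314790*(-1/314416) + (1/433857)/(-58575 + 293960/(-56499)) = -157395/157208 + (1/433857)/(-58575 + 293960*(-1/56499)) = -157395/157208 + (1/433857)/(-58575 - 293960/56499) = -157395/157208 + (1/433857)/(-3309722885/56499) = -157395/157208 - 56499/3309722885*1/433857 = -157395/157208 - 18833/478648813905815 = -75336930067666450189/75247422736505364520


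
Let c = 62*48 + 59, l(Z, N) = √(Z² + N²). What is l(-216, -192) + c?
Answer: 3035 + 24*√145 ≈ 3324.0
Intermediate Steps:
l(Z, N) = √(N² + Z²)
c = 3035 (c = 2976 + 59 = 3035)
l(-216, -192) + c = √((-192)² + (-216)²) + 3035 = √(36864 + 46656) + 3035 = √83520 + 3035 = 24*√145 + 3035 = 3035 + 24*√145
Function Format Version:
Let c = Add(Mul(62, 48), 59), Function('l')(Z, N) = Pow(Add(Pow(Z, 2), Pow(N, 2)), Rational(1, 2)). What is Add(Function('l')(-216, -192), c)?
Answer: Add(3035, Mul(24, Pow(145, Rational(1, 2)))) ≈ 3324.0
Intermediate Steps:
Function('l')(Z, N) = Pow(Add(Pow(N, 2), Pow(Z, 2)), Rational(1, 2))
c = 3035 (c = Add(2976, 59) = 3035)
Add(Function('l')(-216, -192), c) = Add(Pow(Add(Pow(-192, 2), Pow(-216, 2)), Rational(1, 2)), 3035) = Add(Pow(Add(36864, 46656), Rational(1, 2)), 3035) = Add(Pow(83520, Rational(1, 2)), 3035) = Add(Mul(24, Pow(145, Rational(1, 2))), 3035) = Add(3035, Mul(24, Pow(145, Rational(1, 2))))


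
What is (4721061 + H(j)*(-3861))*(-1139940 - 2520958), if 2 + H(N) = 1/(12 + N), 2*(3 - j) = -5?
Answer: -605877458495334/35 ≈ -1.7311e+13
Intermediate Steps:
j = 11/2 (j = 3 - 1/2*(-5) = 3 + 5/2 = 11/2 ≈ 5.5000)
H(N) = -2 + 1/(12 + N)
(4721061 + H(j)*(-3861))*(-1139940 - 2520958) = (4721061 + ((-23 - 2*11/2)/(12 + 11/2))*(-3861))*(-1139940 - 2520958) = (4721061 + ((-23 - 11)/(35/2))*(-3861))*(-3660898) = (4721061 + ((2/35)*(-34))*(-3861))*(-3660898) = (4721061 - 68/35*(-3861))*(-3660898) = (4721061 + 262548/35)*(-3660898) = (165499683/35)*(-3660898) = -605877458495334/35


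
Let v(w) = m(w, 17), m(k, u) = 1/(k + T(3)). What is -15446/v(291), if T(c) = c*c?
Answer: -4633800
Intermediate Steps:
T(c) = c²
m(k, u) = 1/(9 + k) (m(k, u) = 1/(k + 3²) = 1/(k + 9) = 1/(9 + k))
v(w) = 1/(9 + w)
-15446/v(291) = -15446/(1/(9 + 291)) = -15446/(1/300) = -15446/1/300 = -15446*300 = -4633800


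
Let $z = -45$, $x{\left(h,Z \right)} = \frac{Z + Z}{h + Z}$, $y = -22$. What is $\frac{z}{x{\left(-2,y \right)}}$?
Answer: $- \frac{270}{11} \approx -24.545$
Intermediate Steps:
$x{\left(h,Z \right)} = \frac{2 Z}{Z + h}$
$\frac{z}{x{\left(-2,y \right)}} = - \frac{45}{2 \left(-22\right) \frac{1}{-22 - 2}} = - \frac{45}{2 \left(-22\right) \frac{1}{-24}} = - \frac{45}{2 \left(-22\right) \left(- \frac{1}{24}\right)} = - \frac{45}{\frac{11}{6}} = \left(-45\right) \frac{6}{11} = - \frac{270}{11}$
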